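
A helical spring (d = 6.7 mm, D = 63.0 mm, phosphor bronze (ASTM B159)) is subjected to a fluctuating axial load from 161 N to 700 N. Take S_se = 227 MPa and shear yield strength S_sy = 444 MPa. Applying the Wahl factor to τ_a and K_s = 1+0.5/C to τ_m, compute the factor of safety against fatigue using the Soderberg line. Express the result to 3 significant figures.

C = D/d = 63.0/6.7 = 9.4030; K_W = (4C−1)/(4C−4)+0.615/C = 1.1547; K_s = 1+0.5/C = 1.0532
F_a = (F_max−F_min)/2 = 269.5 N; F_m = (F_max+F_min)/2 = 430.5 N
τ_a = K_W·8F_aD/(πd³) = 1.1547 × 143.75 = 165.98 MPa
τ_m = K_s·8F_mD/(πd³) = 1.0532 × 229.63 = 241.84 MPa
Soderberg: 1/n_f = τ_a/S_se + τ_m/S_sy = 165.98/227 + 241.84/444 = 0.73121 + 0.54469 = 1.2759
n_f = 1/1.2759 = 0.7838

0.784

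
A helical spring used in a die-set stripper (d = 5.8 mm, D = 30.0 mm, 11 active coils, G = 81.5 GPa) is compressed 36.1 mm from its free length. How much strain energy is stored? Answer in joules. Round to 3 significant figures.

25.3 J

k = Gd⁴/(8D³N_a) = (81.5×10³)(5.8⁴)/(8·30.0³·11) = 38.817 N/mm
U = ½kδ² = 0.5 × 38.817 × 36.1² = 25293 N·mm = 25.293 J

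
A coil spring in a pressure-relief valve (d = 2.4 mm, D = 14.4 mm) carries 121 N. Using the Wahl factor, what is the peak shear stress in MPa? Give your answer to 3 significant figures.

Spring index C = D/d = 14.4/2.4 = 6.0000
K_W = (4C−1)/(4C−4) + 0.615/C = 23.000/20.000 + 0.1025 = 1.2525
τ₀ = 8FD/(πd³) = 8·121·14.4/(π·2.4³) = 13939.2/43.429 = 320.96 MPa
τ_max = K·τ₀ = 1.2525 × 320.96 = 402.01 MPa

402 MPa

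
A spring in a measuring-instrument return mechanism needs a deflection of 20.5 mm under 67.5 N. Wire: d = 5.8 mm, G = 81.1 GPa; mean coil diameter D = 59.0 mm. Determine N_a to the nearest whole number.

17

Required rate k = F/δ = 67.5/20.5 = 3.2927 N/mm
N_a = Gd⁴/(8D³k) = (81.1×10³ × 5.8⁴)/(8 × 59.0³ × 3.2927)
    = 9.17768e+07 / 5.40998e+06 = 16.96 → 17 coils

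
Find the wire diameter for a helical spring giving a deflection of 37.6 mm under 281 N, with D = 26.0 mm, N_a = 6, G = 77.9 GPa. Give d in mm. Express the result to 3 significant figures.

Required rate k = F/δ = 281/37.6 = 7.4734 N/mm
d = (8D³N_a·k / G)^(1/4) = (8·26.0³·6·7.4734 / (77.9×10³))^0.25
  = (80.936)^0.25 = 2.9994 mm

3.00 mm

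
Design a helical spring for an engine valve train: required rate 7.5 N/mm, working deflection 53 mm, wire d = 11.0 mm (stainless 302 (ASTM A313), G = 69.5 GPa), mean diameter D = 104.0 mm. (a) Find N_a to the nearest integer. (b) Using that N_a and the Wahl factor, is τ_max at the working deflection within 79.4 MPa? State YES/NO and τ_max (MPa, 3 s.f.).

N_a = Gd⁴/(8D³k) = (69.5×10³)(11.0⁴)/(8·104.0³·7.5) = 15.08 → N_a = 15
Actual rate k = Gd⁴/(8D³·15) = 7.5383 N/mm
Working load F = kδ = 7.5383·53 = 399.53 N
C = 104.0/11.0 = 9.4545; K_W = (4C−1)/(4C−4)+0.615/C = 1.1538
τ_max = K_W·8FD/(πd³) = 1.1538·79.496 = 91.719 MPa
τ_max > 79.4 MPa → exceeds allowable

(a) 15 coils; (b) NO, τ_max = 91.7 MPa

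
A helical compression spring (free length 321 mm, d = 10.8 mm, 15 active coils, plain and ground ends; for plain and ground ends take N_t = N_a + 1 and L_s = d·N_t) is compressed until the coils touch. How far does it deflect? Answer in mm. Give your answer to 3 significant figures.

148 mm

N_t = 16; L_s = 10.8·16 = 172.8 mm
δ_solid = L₀ − L_s = 321 − 172.8 = 148.2 mm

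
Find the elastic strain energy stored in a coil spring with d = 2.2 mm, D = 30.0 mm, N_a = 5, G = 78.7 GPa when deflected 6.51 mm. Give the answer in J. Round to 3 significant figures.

0.0362 J

k = Gd⁴/(8D³N_a) = (78.7×10³)(2.2⁴)/(8·30.0³·5) = 1.707 N/mm
U = ½kδ² = 0.5 × 1.707 × 6.51² = 36.172 N·mm = 0.036172 J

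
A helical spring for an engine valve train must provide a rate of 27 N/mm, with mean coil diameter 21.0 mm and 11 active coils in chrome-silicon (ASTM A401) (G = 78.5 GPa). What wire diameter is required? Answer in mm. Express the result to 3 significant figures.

4.09 mm

d = (8D³N_a·k / G)^(1/4) = (8·21.0³·11·27 / (78.5×10³))^0.25
  = (280.31)^0.25 = 4.0917 mm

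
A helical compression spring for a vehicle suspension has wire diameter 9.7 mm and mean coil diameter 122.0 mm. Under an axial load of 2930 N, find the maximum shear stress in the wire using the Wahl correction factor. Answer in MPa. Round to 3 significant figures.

1110 MPa

Spring index C = D/d = 122.0/9.7 = 12.5773
K_W = (4C−1)/(4C−4) + 0.615/C = 49.309/46.309 + 0.0489 = 1.1137
τ₀ = 8FD/(πd³) = 8·2930·122.0/(π·9.7³) = 2.85968e+06/2867.2 = 997.36 MPa
τ_max = K·τ₀ = 1.1137 × 997.36 = 1110.7 MPa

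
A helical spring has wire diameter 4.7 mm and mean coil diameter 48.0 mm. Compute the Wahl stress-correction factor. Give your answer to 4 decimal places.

C = D/d = 48.0/4.7 = 10.2128
K_W = (4C−1)/(4C−4) + 0.615/C = 39.851/36.851 + 0.0602 = 1.1416

1.1416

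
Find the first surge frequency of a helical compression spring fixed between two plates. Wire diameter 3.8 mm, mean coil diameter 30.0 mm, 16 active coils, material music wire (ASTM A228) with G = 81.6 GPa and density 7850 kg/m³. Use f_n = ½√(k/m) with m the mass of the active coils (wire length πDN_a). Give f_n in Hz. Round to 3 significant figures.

95.7 Hz

k = Gd⁴/(8D³N_a) = (81.6×10³)(3.8⁴)/(8·30.0³·16) = 4.9232 N/mm = 4923.2 N/m
Wire length L = πDN_a = π·30.0·16 = 1508 mm
m = ρ·(πd²/4)·L = 7850 × 11.341×10⁻⁶ m² × 1.508 m = 0.13425 kg
f_n = ½√(k/m) = 0.5·√(4923.2/0.13425) = 0.5·√(36672) = 95.749 Hz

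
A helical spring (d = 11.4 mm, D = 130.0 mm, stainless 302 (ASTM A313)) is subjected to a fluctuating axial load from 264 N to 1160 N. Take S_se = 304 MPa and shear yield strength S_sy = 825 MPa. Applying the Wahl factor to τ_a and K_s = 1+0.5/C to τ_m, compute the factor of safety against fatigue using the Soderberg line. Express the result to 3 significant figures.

1.75

C = D/d = 130.0/11.4 = 11.4035; K_W = (4C−1)/(4C−4)+0.615/C = 1.1260; K_s = 1+0.5/C = 1.0438
F_a = (F_max−F_min)/2 = 448 N; F_m = (F_max+F_min)/2 = 712 N
τ_a = K_W·8F_aD/(πd³) = 1.1260 × 100.1 = 112.72 MPa
τ_m = K_s·8F_mD/(πd³) = 1.0438 × 159.09 = 166.07 MPa
Soderberg: 1/n_f = τ_a/S_se + τ_m/S_sy = 112.72/304 + 166.07/825 = 0.37078 + 0.20129 = 0.57208
n_f = 1/0.57208 = 1.748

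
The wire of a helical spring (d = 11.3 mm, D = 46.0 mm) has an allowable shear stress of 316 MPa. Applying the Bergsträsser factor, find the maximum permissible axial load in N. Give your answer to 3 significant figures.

2830 N

C = D/d = 46.0/11.3 = 4.0708
K_B = (4C+2)/(4C−3) = 18.283/13.283 = 1.3764
τ_max = K·8FD/(πd³) → F_max = τ_allow·πd³/(8DK)
F_max = 316·π·11.3³/(8·46.0·1.3764) = 1.4324e+06/506.52 = 2828 N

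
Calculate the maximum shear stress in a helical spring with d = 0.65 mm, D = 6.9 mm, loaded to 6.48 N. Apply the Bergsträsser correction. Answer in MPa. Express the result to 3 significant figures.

467 MPa

Spring index C = D/d = 6.9/0.65 = 10.6154
K_B = (4C+2)/(4C−3) = 44.462/39.462 = 1.1267
τ₀ = 8FD/(πd³) = 8·6.48·6.9/(π·0.65³) = 357.696/0.86276 = 414.6 MPa
τ_max = K·τ₀ = 1.1267 × 414.6 = 467.13 MPa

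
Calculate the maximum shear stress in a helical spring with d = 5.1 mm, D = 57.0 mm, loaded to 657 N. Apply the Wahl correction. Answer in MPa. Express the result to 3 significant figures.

Spring index C = D/d = 57.0/5.1 = 11.1765
K_W = (4C−1)/(4C−4) + 0.615/C = 43.706/40.706 + 0.0550 = 1.1287
τ₀ = 8FD/(πd³) = 8·657·57.0/(π·5.1³) = 299592/416.74 = 718.9 MPa
τ_max = K·τ₀ = 1.1287 × 718.9 = 811.44 MPa

811 MPa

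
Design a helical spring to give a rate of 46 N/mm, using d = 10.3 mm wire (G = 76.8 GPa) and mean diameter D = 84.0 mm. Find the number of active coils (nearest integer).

N_a = Gd⁴/(8D³k) = (76.8×10³ × 10.3⁴)/(8 × 84.0³ × 46)
    = 8.64391e+08 / 2.18115e+08 = 3.963 → 4 coils

4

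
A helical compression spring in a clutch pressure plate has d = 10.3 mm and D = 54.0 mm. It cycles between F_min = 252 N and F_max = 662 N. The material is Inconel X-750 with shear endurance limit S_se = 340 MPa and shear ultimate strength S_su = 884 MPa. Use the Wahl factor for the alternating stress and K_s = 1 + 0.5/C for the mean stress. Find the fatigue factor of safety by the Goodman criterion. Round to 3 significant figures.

C = D/d = 54.0/10.3 = 5.2427; K_W = (4C−1)/(4C−4)+0.615/C = 1.2941; K_s = 1+0.5/C = 1.0954
F_a = (F_max−F_min)/2 = 205 N; F_m = (F_max+F_min)/2 = 457 N
τ_a = K_W·8F_aD/(πd³) = 1.2941 × 25.797 = 33.384 MPa
τ_m = K_s·8F_mD/(πd³) = 1.0954 × 57.509 = 62.994 MPa
Goodman: 1/n_f = τ_a/S_se + τ_m/S_su = 33.384/340 + 62.994/884 = 0.09819 + 0.07126 = 0.16945
n_f = 1/0.16945 = 5.902

5.90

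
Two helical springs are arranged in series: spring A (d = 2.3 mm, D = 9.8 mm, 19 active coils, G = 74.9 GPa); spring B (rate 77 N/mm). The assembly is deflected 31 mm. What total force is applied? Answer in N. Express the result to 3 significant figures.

382 N

k_A = Gd⁴/(8D³N_a) = (74.9×10³)(2.3⁴)/(8·9.8³·19) = 14.651 N/mm
Series: 1/k_eq = 1/14.651 + 1/77 = 0.081241; k_eq = 12.309 N/mm
F = k_eq·δ = 12.309·31 = 381.58 N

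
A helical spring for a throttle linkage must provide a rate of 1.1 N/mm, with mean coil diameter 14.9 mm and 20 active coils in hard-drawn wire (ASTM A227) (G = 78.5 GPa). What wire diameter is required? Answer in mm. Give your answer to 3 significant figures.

1.65 mm

d = (8D³N_a·k / G)^(1/4) = (8·14.9³·20·1.1 / (78.5×10³))^0.25
  = (7.4165)^0.25 = 1.6503 mm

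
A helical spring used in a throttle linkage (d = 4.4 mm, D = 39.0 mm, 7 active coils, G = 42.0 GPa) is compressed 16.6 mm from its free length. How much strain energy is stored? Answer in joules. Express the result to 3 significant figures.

0.653 J

k = Gd⁴/(8D³N_a) = (42.0×10³)(4.4⁴)/(8·39.0³·7) = 4.7389 N/mm
U = ½kδ² = 0.5 × 4.7389 × 16.6² = 652.93 N·mm = 0.65293 J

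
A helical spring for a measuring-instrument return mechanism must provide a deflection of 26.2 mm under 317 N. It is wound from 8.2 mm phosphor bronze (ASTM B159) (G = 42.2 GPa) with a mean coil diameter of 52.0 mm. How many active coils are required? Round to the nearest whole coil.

Required rate k = F/δ = 317/26.2 = 12.099 N/mm
N_a = Gd⁴/(8D³k) = (42.2×10³ × 8.2⁴)/(8 × 52.0³ × 12.099)
    = 1.90795e+08 / 1.361e+07 = 14.02 → 14 coils

14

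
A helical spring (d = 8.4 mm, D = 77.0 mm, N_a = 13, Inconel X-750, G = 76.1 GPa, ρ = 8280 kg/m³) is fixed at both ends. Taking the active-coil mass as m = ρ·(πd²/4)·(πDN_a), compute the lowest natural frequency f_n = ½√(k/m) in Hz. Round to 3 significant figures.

37.2 Hz

k = Gd⁴/(8D³N_a) = (76.1×10³)(8.4⁴)/(8·77.0³·13) = 7.9799 N/mm = 7979.9 N/m
Wire length L = πDN_a = π·77.0·13 = 3144.7 mm
m = ρ·(πd²/4)·L = 8280 × 55.418×10⁻⁶ m² × 3.1447 m = 1.443 kg
f_n = ½√(k/m) = 0.5·√(7979.9/1.443) = 0.5·√(5530.1) = 37.182 Hz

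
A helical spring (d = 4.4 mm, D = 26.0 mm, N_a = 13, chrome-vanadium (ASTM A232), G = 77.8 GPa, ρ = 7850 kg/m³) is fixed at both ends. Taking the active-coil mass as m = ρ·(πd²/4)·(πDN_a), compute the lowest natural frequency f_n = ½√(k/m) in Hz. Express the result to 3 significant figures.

k = Gd⁴/(8D³N_a) = (77.8×10³)(4.4⁴)/(8·26.0³·13) = 15.953 N/mm = 15953 N/m
Wire length L = πDN_a = π·26.0·13 = 1061.9 mm
m = ρ·(πd²/4)·L = 7850 × 15.205×10⁻⁶ m² × 1.0619 m = 0.12675 kg
f_n = ½√(k/m) = 0.5·√(15953/0.12675) = 0.5·√(1.2587e+05) = 177.39 Hz

177 Hz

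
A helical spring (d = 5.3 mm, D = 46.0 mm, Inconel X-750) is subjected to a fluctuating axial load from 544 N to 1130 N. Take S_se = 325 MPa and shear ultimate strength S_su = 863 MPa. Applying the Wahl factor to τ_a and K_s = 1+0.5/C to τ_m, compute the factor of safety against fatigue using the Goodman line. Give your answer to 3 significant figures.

0.611

C = D/d = 46.0/5.3 = 8.6792; K_W = (4C−1)/(4C−4)+0.615/C = 1.1685; K_s = 1+0.5/C = 1.0576
F_a = (F_max−F_min)/2 = 293 N; F_m = (F_max+F_min)/2 = 837 N
τ_a = K_W·8F_aD/(πd³) = 1.1685 × 230.54 = 269.39 MPa
τ_m = K_s·8F_mD/(πd³) = 1.0576 × 658.56 = 696.5 MPa
Goodman: 1/n_f = τ_a/S_se + τ_m/S_su = 269.39/325 + 696.5/863 = 0.82888 + 0.80707 = 1.6359
n_f = 1/1.6359 = 0.6113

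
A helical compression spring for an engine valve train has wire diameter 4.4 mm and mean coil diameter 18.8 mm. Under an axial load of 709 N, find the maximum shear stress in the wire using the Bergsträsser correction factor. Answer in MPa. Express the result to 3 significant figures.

Spring index C = D/d = 18.8/4.4 = 4.2727
K_B = (4C+2)/(4C−3) = 19.091/14.091 = 1.3548
τ₀ = 8FD/(πd³) = 8·709·18.8/(π·4.4³) = 106634/267.61 = 398.46 MPa
τ_max = K·τ₀ = 1.3548 × 398.46 = 539.85 MPa

540 MPa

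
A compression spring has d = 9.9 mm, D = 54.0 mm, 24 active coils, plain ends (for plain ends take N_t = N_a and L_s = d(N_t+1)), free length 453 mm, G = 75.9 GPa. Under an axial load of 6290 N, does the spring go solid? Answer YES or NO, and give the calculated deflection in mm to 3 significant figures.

YES, δ = 261 mm

k = Gd⁴/(8D³N_a) = (75.9×10³)(9.9⁴)/(8·54.0³·24) = 24.116 N/mm
N_t = 24; L_s = 9.9·25 = 247.5 mm; δ_solid = L₀ − L_s = 453 − 247.5 = 205.5 mm
δ = F/k = 6290/24.116 = 260.83 mm
δ ≥ δ_solid → spring goes solid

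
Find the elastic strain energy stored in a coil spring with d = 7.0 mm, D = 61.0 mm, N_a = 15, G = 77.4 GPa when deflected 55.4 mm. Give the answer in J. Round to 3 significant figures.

k = Gd⁴/(8D³N_a) = (77.4×10³)(7.0⁴)/(8·61.0³·15) = 6.8228 N/mm
U = ½kδ² = 0.5 × 6.8228 × 55.4² = 10470 N·mm = 10.47 J

10.5 J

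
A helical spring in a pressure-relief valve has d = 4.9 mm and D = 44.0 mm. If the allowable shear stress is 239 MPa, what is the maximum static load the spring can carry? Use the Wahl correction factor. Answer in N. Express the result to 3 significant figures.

216 N

C = D/d = 44.0/4.9 = 8.9796
K_W = (4C−1)/(4C−4) + 0.615/C = 34.918/31.918 + 0.0685 = 1.1625
τ_max = K·8FD/(πd³) → F_max = τ_allow·πd³/(8DK)
F_max = 239·π·4.9³/(8·44.0·1.1625) = 88336/409.19 = 215.88 N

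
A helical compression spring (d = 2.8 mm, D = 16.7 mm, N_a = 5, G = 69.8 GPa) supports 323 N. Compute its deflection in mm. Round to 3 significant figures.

14.0 mm

k = Gd⁴/(8D³N_a) = (69.8×10³)(2.8⁴)/(8·16.7³·5) = 23.029 N/mm
δ = F/k = 323 / 23.029 = 14.026 mm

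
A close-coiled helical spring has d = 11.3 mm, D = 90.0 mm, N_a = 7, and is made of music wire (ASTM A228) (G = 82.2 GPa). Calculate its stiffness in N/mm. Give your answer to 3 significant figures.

k = Gd⁴/(8D³N_a) = (82.2×10³ × 11.3⁴) / (8 × 90.0³ × 7)
  = 1.34025e+09 / 4.0824e+07 = 32.83 N/mm

32.8 N/mm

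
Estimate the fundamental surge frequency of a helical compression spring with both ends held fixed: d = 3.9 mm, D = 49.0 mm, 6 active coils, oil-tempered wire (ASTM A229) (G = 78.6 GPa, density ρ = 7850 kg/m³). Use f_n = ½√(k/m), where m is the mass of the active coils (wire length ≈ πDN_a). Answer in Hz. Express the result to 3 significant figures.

k = Gd⁴/(8D³N_a) = (78.6×10³)(3.9⁴)/(8·49.0³·6) = 3.22 N/mm = 3220 N/m
Wire length L = πDN_a = π·49.0·6 = 923.63 mm
m = ρ·(πd²/4)·L = 7850 × 11.946×10⁻⁶ m² × 0.92363 m = 0.086614 kg
f_n = ½√(k/m) = 0.5·√(3220/0.086614) = 0.5·√(37176) = 96.406 Hz

96.4 Hz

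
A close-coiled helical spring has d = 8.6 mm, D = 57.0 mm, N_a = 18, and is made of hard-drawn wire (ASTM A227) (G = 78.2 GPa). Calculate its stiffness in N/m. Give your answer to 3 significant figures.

16000 N/m

k = Gd⁴/(8D³N_a) = (78.2×10³ × 8.6⁴) / (8 × 57.0³ × 18)
  = 4.2776e+08 / 2.66678e+07 = 16.04 N/mm = 16040 N/m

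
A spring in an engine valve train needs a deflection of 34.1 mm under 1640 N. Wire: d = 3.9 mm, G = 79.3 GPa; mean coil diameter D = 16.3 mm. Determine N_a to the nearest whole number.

Required rate k = F/δ = 1640/34.1 = 48.094 N/mm
N_a = Gd⁴/(8D³k) = (79.3×10³ × 3.9⁴)/(8 × 16.3³ × 48.094)
    = 1.83456e+07 / 1.66626e+06 = 11.01 → 11 coils

11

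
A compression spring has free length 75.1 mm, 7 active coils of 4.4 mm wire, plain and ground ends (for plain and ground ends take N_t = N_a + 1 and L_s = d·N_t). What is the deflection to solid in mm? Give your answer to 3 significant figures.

N_t = 8; L_s = 4.4·8 = 35.2 mm
δ_solid = L₀ − L_s = 75.1 − 35.2 = 39.9 mm

39.9 mm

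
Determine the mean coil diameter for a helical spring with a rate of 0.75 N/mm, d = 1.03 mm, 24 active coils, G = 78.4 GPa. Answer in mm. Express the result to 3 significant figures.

D = (Gd⁴/(8N_a·k))^(1/3) = (78.4×10³·1.03⁴/(8·24·0.75))^(1/3)
  = (612.777)^(1/3) = 8.4938 mm

8.49 mm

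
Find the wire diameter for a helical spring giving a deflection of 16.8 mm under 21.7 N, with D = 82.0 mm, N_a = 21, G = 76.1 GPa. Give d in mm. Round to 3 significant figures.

Required rate k = F/δ = 21.7/16.8 = 1.2917 N/mm
d = (8D³N_a·k / G)^(1/4) = (8·82.0³·21·1.2917 / (76.1×10³))^0.25
  = (1572.2)^0.25 = 6.2969 mm

6.30 mm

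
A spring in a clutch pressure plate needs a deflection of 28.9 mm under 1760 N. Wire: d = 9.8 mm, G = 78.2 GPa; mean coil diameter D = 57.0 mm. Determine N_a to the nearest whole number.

Required rate k = F/δ = 1760/28.9 = 60.9 N/mm
N_a = Gd⁴/(8D³k) = (78.2×10³ × 9.8⁴)/(8 × 57.0³ × 60.9)
    = 7.21292e+08 / 9.02255e+07 = 7.994 → 8 coils

8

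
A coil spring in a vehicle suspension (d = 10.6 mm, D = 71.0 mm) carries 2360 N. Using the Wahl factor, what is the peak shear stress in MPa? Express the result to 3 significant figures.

Spring index C = D/d = 71.0/10.6 = 6.6981
K_W = (4C−1)/(4C−4) + 0.615/C = 25.792/22.792 + 0.0918 = 1.2234
τ₀ = 8FD/(πd³) = 8·2360·71.0/(π·10.6³) = 1.34048e+06/3741.7 = 358.26 MPa
τ_max = K·τ₀ = 1.2234 × 358.26 = 438.3 MPa

438 MPa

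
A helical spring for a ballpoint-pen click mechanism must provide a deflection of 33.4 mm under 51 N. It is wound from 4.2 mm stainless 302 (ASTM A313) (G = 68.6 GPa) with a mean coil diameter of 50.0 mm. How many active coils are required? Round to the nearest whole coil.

Required rate k = F/δ = 51/33.4 = 1.5269 N/mm
N_a = Gd⁴/(8D³k) = (68.6×10³ × 4.2⁴)/(8 × 50.0³ × 1.5269)
    = 2.13462e+07 / 1.52695e+06 = 13.98 → 14 coils

14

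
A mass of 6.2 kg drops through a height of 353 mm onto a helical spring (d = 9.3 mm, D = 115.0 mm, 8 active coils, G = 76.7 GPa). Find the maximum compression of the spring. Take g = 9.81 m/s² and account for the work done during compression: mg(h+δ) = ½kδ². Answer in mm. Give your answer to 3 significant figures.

96.3 mm

k = Gd⁴/(8D³N_a) = (76.7×10³)(9.3⁴)/(8·115.0³·8) = 5.8946 N/mm
W = mg = 6.2 × 9.81 = 60.822 N
½kδ² − Wδ − Wh = 0 → δ = (W + √(W² + 2kWh))/k
δ = (60.822 + √(3699.3 + 253116))/5.8946 = (60.822 + 506.77)/5.8946 = 96.29 mm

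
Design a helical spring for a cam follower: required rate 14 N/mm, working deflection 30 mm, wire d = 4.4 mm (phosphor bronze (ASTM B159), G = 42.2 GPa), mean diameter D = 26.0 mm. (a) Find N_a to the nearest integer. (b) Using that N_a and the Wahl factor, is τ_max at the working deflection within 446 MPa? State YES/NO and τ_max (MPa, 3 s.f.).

N_a = Gd⁴/(8D³k) = (42.2×10³)(4.4⁴)/(8·26.0³·14) = 8.035 → N_a = 8
Actual rate k = Gd⁴/(8D³·8) = 14.061 N/mm
Working load F = kδ = 14.061·30 = 421.84 N
C = 26.0/4.4 = 5.9091; K_W = (4C−1)/(4C−4)+0.615/C = 1.2569
τ_max = K_W·8FD/(πd³) = 1.2569·327.87 = 412.08 MPa
τ_max ≤ 446 MPa → acceptable

(a) 8 coils; (b) YES, τ_max = 412 MPa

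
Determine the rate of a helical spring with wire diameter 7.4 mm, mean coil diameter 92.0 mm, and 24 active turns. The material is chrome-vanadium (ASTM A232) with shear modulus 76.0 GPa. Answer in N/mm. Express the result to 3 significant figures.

k = Gd⁴/(8D³N_a) = (76.0×10³ × 7.4⁴) / (8 × 92.0³ × 24)
  = 2.27898e+08 / 1.49508e+08 = 1.5243 N/mm

1.52 N/mm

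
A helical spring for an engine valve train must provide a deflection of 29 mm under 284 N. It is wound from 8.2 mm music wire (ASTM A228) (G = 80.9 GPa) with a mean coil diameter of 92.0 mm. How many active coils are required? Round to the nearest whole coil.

6

Required rate k = F/δ = 284/29 = 9.7931 N/mm
N_a = Gd⁴/(8D³k) = (80.9×10³ × 8.2⁴)/(8 × 92.0³ × 9.7931)
    = 3.65767e+08 / 6.10062e+07 = 5.996 → 6 coils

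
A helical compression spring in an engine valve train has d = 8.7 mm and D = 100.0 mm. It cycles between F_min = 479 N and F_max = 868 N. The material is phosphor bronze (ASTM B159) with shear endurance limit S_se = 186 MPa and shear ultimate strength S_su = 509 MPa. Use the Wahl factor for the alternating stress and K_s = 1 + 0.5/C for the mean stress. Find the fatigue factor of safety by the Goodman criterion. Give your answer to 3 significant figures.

1.01

C = D/d = 100.0/8.7 = 11.4943; K_W = (4C−1)/(4C−4)+0.615/C = 1.1250; K_s = 1+0.5/C = 1.0435
F_a = (F_max−F_min)/2 = 194.5 N; F_m = (F_max+F_min)/2 = 673.5 N
τ_a = K_W·8F_aD/(πd³) = 1.1250 × 75.215 = 84.614 MPa
τ_m = K_s·8F_mD/(πd³) = 1.0435 × 260.45 = 271.78 MPa
Goodman: 1/n_f = τ_a/S_se + τ_m/S_su = 84.614/186 + 271.78/509 = 0.45492 + 0.53394 = 0.98886
n_f = 1/0.98886 = 1.011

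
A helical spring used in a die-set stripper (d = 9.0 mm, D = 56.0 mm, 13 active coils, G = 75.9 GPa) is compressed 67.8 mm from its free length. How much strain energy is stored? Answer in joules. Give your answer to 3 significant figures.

k = Gd⁴/(8D³N_a) = (75.9×10³)(9.0⁴)/(8·56.0³·13) = 27.266 N/mm
U = ½kδ² = 0.5 × 27.266 × 67.8² = 62668 N·mm = 62.668 J

62.7 J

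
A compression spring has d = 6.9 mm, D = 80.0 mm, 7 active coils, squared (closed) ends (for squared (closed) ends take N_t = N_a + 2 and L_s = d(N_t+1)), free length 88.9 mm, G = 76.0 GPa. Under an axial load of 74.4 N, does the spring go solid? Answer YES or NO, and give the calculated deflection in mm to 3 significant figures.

NO, δ = 12.4 mm

k = Gd⁴/(8D³N_a) = (76.0×10³)(6.9⁴)/(8·80.0³·7) = 6.0083 N/mm
N_t = 9; L_s = 6.9·10 = 69 mm; δ_solid = L₀ − L_s = 88.9 − 69 = 19.9 mm
δ = F/k = 74.4/6.0083 = 12.383 mm
δ < δ_solid → spring does not go solid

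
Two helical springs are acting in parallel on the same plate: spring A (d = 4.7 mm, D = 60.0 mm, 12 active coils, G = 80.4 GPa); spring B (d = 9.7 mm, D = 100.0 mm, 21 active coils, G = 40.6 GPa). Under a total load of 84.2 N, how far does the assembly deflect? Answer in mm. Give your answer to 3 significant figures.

k_A = Gd⁴/(8D³N_a) = (80.4×10³)(4.7⁴)/(8·60.0³·12) = 1.892 N/mm
k_B = Gd⁴/(8D³N_a) = (40.6×10³)(9.7⁴)/(8·100.0³·21) = 2.1395 N/mm
Parallel: k_eq = 1.892 + 2.1395 = 4.0315 N/mm
δ = F/k_eq = 84.2/4.0315 = 20.886 mm

20.9 mm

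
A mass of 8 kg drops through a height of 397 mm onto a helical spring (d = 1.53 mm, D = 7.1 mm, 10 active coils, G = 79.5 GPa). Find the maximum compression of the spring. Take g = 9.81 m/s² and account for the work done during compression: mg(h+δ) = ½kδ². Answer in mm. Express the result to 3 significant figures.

69.4 mm

k = Gd⁴/(8D³N_a) = (79.5×10³)(1.53⁴)/(8·7.1³·10) = 15.215 N/mm
W = mg = 8 × 9.81 = 78.48 N
½kδ² − Wδ − Wh = 0 → δ = (W + √(W² + 2kWh))/k
δ = (78.48 + √(6159.1 + 948085))/15.215 = (78.48 + 976.85)/15.215 = 69.362 mm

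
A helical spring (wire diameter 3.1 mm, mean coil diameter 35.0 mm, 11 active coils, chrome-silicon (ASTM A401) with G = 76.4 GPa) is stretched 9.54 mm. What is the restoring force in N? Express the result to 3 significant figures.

k = Gd⁴/(8D³N_a) = (76.4×10³)(3.1⁴)/(8·35.0³·11) = 1.8701 N/mm
F = k·δ = 1.8701 × 9.54 = 17.84 N

17.8 N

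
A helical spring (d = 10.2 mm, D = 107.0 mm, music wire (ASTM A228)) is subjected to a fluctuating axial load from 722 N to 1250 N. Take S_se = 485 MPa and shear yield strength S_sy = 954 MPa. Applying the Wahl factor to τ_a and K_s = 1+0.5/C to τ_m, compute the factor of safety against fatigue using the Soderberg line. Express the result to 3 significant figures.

2.29

C = D/d = 107.0/10.2 = 10.4902; K_W = (4C−1)/(4C−4)+0.615/C = 1.1377; K_s = 1+0.5/C = 1.0477
F_a = (F_max−F_min)/2 = 264 N; F_m = (F_max+F_min)/2 = 986 N
τ_a = K_W·8F_aD/(πd³) = 1.1377 × 67.784 = 77.115 MPa
τ_m = K_s·8F_mD/(πd³) = 1.0477 × 253.16 = 265.23 MPa
Soderberg: 1/n_f = τ_a/S_se + τ_m/S_sy = 77.115/485 + 265.23/954 = 0.15900 + 0.27802 = 0.43702
n_f = 1/0.43702 = 2.288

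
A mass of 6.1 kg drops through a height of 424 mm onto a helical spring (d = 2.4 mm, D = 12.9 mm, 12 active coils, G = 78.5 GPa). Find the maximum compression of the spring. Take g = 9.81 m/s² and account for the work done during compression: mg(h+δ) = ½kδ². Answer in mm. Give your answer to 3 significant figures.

68.3 mm

k = Gd⁴/(8D³N_a) = (78.5×10³)(2.4⁴)/(8·12.9³·12) = 12.638 N/mm
W = mg = 6.1 × 9.81 = 59.841 N
½kδ² − Wδ − Wh = 0 → δ = (W + √(W² + 2kWh))/k
δ = (59.841 + √(3580.9 + 641311))/12.638 = (59.841 + 803.05)/12.638 = 68.278 mm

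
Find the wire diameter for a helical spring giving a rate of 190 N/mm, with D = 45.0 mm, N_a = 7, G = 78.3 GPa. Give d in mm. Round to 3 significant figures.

10.5 mm

d = (8D³N_a·k / G)^(1/4) = (8·45.0³·7·190 / (78.3×10³))^0.25
  = (12383)^0.25 = 10.5488 mm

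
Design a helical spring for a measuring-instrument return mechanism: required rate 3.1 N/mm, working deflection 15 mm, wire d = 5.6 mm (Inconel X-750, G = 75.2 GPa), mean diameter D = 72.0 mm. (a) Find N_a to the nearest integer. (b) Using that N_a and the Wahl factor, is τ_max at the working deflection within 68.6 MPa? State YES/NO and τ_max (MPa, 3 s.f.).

(a) 8 coils; (b) YES, τ_max = 53.9 MPa

N_a = Gd⁴/(8D³k) = (75.2×10³)(5.6⁴)/(8·72.0³·3.1) = 7.99 → N_a = 8
Actual rate k = Gd⁴/(8D³·8) = 3.0959 N/mm
Working load F = kδ = 3.0959·15 = 46.439 N
C = 72.0/5.6 = 12.8571; K_W = (4C−1)/(4C−4)+0.615/C = 1.1111
τ_max = K_W·8FD/(πd³) = 1.1111·48.483 = 53.869 MPa
τ_max ≤ 68.6 MPa → acceptable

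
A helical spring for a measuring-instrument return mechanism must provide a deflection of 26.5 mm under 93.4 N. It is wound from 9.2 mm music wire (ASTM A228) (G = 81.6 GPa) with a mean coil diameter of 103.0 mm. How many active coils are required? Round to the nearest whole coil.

19

Required rate k = F/δ = 93.4/26.5 = 3.5245 N/mm
N_a = Gd⁴/(8D³k) = (81.6×10³ × 9.2⁴)/(8 × 103.0³ × 3.5245)
    = 5.84577e+08 / 3.08108e+07 = 18.97 → 19 coils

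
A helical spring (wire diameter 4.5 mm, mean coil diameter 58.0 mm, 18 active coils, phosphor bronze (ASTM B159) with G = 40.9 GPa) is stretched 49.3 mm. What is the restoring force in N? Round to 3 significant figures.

29.4 N

k = Gd⁴/(8D³N_a) = (40.9×10³)(4.5⁴)/(8·58.0³·18) = 0.59693 N/mm
F = k·δ = 0.59693 × 49.3 = 29.429 N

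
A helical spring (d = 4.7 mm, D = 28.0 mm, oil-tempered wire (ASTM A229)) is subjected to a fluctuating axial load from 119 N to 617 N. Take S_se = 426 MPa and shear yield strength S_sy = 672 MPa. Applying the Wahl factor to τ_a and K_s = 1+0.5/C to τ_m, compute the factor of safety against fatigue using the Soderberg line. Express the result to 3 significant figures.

C = D/d = 28.0/4.7 = 5.9574; K_W = (4C−1)/(4C−4)+0.615/C = 1.2545; K_s = 1+0.5/C = 1.0839
F_a = (F_max−F_min)/2 = 249 N; F_m = (F_max+F_min)/2 = 368 N
τ_a = K_W·8F_aD/(πd³) = 1.2545 × 171 = 214.53 MPa
τ_m = K_s·8F_mD/(πd³) = 1.0839 × 252.73 = 273.94 MPa
Soderberg: 1/n_f = τ_a/S_se + τ_m/S_sy = 214.53/426 + 273.94/672 = 0.50358 + 0.40765 = 0.91123
n_f = 1/0.91123 = 1.097

1.10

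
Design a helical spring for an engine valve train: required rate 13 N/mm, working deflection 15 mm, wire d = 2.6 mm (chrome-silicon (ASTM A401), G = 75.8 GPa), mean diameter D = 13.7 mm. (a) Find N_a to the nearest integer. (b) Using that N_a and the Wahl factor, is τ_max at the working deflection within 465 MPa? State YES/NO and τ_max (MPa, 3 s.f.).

(a) 13 coils; (b) NO, τ_max = 498 MPa

N_a = Gd⁴/(8D³k) = (75.8×10³)(2.6⁴)/(8·13.7³·13) = 12.95 → N_a = 13
Actual rate k = Gd⁴/(8D³·13) = 12.953 N/mm
Working load F = kδ = 12.953·15 = 194.29 N
C = 13.7/2.6 = 5.2692; K_W = (4C−1)/(4C−4)+0.615/C = 1.2924
τ_max = K_W·8FD/(πd³) = 1.2924·385.66 = 498.42 MPa
τ_max > 465 MPa → exceeds allowable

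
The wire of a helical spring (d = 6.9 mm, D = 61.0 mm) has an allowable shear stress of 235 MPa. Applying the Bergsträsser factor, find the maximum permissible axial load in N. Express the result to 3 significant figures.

C = D/d = 61.0/6.9 = 8.8406
K_B = (4C+2)/(4C−3) = 37.362/32.362 = 1.1545
τ_max = K·8FD/(πd³) → F_max = τ_allow·πd³/(8DK)
F_max = 235·π·6.9³/(8·61.0·1.1545) = 2.4253e+05/563.4 = 430.48 N

430 N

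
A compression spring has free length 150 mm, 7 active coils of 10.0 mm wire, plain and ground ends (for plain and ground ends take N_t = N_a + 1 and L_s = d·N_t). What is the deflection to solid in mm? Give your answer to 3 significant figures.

70.0 mm

N_t = 8; L_s = 10.0·8 = 80 mm
δ_solid = L₀ − L_s = 150 − 80 = 70 mm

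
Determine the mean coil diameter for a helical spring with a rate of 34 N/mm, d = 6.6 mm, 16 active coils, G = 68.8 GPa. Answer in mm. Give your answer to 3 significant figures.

D = (Gd⁴/(8N_a·k))^(1/3) = (68.8×10³·6.6⁴/(8·16·34))^(1/3)
  = (29996.8)^(1/3) = 31.0712 mm

31.1 mm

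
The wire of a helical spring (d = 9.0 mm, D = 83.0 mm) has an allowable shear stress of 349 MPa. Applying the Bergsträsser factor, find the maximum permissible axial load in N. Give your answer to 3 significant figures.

1050 N

C = D/d = 83.0/9.0 = 9.2222
K_B = (4C+2)/(4C−3) = 38.889/33.889 = 1.1475
τ_max = K·8FD/(πd³) → F_max = τ_allow·πd³/(8DK)
F_max = 349·π·9.0³/(8·83.0·1.1475) = 7.9929e+05/761.97 = 1049 N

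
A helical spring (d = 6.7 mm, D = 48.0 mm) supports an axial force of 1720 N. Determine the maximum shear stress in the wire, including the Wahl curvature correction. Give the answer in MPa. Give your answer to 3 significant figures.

844 MPa

Spring index C = D/d = 48.0/6.7 = 7.1642
K_W = (4C−1)/(4C−4) + 0.615/C = 27.657/24.657 + 0.0858 = 1.2075
τ₀ = 8FD/(πd³) = 8·1720·48.0/(π·6.7³) = 660480/944.87 = 699.01 MPa
τ_max = K·τ₀ = 1.2075 × 699.01 = 844.07 MPa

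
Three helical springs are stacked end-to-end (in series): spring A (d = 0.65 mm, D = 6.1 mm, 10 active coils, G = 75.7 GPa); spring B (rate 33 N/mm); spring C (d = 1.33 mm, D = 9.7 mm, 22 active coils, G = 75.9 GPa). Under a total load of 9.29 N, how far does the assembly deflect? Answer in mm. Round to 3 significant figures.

19.0 mm

k_A = Gd⁴/(8D³N_a) = (75.7×10³)(0.65⁴)/(8·6.1³·10) = 0.74417 N/mm
k_C = Gd⁴/(8D³N_a) = (75.9×10³)(1.33⁴)/(8·9.7³·22) = 1.4785 N/mm
Series: 1/k_eq = 1/0.74417 + 1/33 + 1/1.4785 = 2.0505; k_eq = 0.4877 N/mm
δ = F/k_eq = 9.29/0.4877 = 19.049 mm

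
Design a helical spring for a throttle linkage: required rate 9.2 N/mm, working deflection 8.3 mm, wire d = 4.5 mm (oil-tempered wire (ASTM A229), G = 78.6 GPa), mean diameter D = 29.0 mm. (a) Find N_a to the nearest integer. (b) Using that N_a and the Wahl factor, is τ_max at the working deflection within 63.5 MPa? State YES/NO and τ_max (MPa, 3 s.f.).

(a) 18 coils; (b) NO, τ_max = 76.1 MPa

N_a = Gd⁴/(8D³k) = (78.6×10³)(4.5⁴)/(8·29.0³·9.2) = 17.96 → N_a = 18
Actual rate k = Gd⁴/(8D³·18) = 9.1773 N/mm
Working load F = kδ = 9.1773·8.3 = 76.172 N
C = 29.0/4.5 = 6.4444; K_W = (4C−1)/(4C−4)+0.615/C = 1.2332
τ_max = K_W·8FD/(πd³) = 1.2332·61.73 = 76.124 MPa
τ_max > 63.5 MPa → exceeds allowable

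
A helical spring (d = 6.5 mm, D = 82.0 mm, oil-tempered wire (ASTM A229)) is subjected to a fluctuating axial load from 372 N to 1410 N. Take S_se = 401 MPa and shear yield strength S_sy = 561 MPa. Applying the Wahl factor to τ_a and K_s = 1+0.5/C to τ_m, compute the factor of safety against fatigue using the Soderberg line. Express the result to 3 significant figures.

C = D/d = 82.0/6.5 = 12.6154; K_W = (4C−1)/(4C−4)+0.615/C = 1.1133; K_s = 1+0.5/C = 1.0396
F_a = (F_max−F_min)/2 = 519 N; F_m = (F_max+F_min)/2 = 891 N
τ_a = K_W·8F_aD/(πd³) = 1.1133 × 394.62 = 439.34 MPa
τ_m = K_s·8F_mD/(πd³) = 1.0396 × 677.47 = 704.32 MPa
Soderberg: 1/n_f = τ_a/S_se + τ_m/S_sy = 439.34/401 + 704.32/561 = 1.09561 + 1.25548 = 2.3511
n_f = 1/2.3511 = 0.4253

0.425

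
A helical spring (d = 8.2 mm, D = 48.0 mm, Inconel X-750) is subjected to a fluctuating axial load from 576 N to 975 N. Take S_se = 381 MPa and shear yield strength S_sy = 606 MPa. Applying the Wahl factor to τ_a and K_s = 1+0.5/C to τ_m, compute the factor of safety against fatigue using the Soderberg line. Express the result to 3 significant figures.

2.20

C = D/d = 48.0/8.2 = 5.8537; K_W = (4C−1)/(4C−4)+0.615/C = 1.2596; K_s = 1+0.5/C = 1.0854
F_a = (F_max−F_min)/2 = 199.5 N; F_m = (F_max+F_min)/2 = 775.5 N
τ_a = K_W·8F_aD/(πd³) = 1.2596 × 44.227 = 55.707 MPa
τ_m = K_s·8F_mD/(πd³) = 1.0854 × 171.92 = 186.6 MPa
Soderberg: 1/n_f = τ_a/S_se + τ_m/S_sy = 55.707/381 + 186.6/606 = 0.14621 + 0.30793 = 0.45414
n_f = 1/0.45414 = 2.202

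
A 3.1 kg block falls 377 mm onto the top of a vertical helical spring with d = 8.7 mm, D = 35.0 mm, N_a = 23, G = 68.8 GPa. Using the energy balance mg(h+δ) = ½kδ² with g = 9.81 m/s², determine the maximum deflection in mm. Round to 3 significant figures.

22.0 mm

k = Gd⁴/(8D³N_a) = (68.8×10³)(8.7⁴)/(8·35.0³·23) = 49.962 N/mm
W = mg = 3.1 × 9.81 = 30.411 N
½kδ² − Wδ − Wh = 0 → δ = (W + √(W² + 2kWh))/k
δ = (30.411 + √(924.83 + 1.14563e+06))/49.962 = (30.411 + 1070.8)/49.962 = 22.04 mm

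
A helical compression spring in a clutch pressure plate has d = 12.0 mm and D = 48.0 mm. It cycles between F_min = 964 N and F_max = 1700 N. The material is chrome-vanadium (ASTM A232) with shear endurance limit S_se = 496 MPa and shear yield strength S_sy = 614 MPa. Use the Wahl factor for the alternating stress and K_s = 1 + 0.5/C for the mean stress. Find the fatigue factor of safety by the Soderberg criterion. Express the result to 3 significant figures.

C = D/d = 48.0/12.0 = 4.0000; K_W = (4C−1)/(4C−4)+0.615/C = 1.4038; K_s = 1+0.5/C = 1.1250
F_a = (F_max−F_min)/2 = 368 N; F_m = (F_max+F_min)/2 = 1332 N
τ_a = K_W·8F_aD/(πd³) = 1.4038 × 26.031 = 36.541 MPa
τ_m = K_s·8F_mD/(πd³) = 1.1250 × 94.22 = 106 MPa
Soderberg: 1/n_f = τ_a/S_se + τ_m/S_sy = 36.541/496 + 106/614 = 0.07367 + 0.17263 = 0.2463
n_f = 1/0.2463 = 4.06

4.06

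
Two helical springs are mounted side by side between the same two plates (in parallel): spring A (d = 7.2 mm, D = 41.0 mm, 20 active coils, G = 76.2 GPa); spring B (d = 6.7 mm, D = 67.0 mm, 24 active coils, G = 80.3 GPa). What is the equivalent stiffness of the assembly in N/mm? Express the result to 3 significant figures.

k_A = Gd⁴/(8D³N_a) = (76.2×10³)(7.2⁴)/(8·41.0³·20) = 18.57 N/mm
k_B = Gd⁴/(8D³N_a) = (80.3×10³)(6.7⁴)/(8·67.0³·24) = 2.8021 N/mm
Parallel: k_eq = 18.57 + 2.8021 = 21.372 N/mm

21.4 N/mm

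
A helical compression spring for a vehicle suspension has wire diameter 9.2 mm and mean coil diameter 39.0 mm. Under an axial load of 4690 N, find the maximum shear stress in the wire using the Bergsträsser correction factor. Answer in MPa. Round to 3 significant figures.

812 MPa

Spring index C = D/d = 39.0/9.2 = 4.2391
K_B = (4C+2)/(4C−3) = 18.957/13.957 = 1.3583
τ₀ = 8FD/(πd³) = 8·4690·39.0/(π·9.2³) = 1.46328e+06/2446.3 = 598.16 MPa
τ_max = K·τ₀ = 1.3583 × 598.16 = 812.45 MPa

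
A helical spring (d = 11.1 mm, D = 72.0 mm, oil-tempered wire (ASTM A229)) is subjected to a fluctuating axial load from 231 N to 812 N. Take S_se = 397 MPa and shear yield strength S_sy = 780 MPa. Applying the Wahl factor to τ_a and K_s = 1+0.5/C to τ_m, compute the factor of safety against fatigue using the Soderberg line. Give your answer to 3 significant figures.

C = D/d = 72.0/11.1 = 6.4865; K_W = (4C−1)/(4C−4)+0.615/C = 1.2315; K_s = 1+0.5/C = 1.0771
F_a = (F_max−F_min)/2 = 290.5 N; F_m = (F_max+F_min)/2 = 521.5 N
τ_a = K_W·8F_aD/(πd³) = 1.2315 × 38.945 = 47.961 MPa
τ_m = K_s·8F_mD/(πd³) = 1.0771 × 69.913 = 75.302 MPa
Soderberg: 1/n_f = τ_a/S_se + τ_m/S_sy = 47.961/397 + 75.302/780 = 0.12081 + 0.09654 = 0.21735
n_f = 1/0.21735 = 4.601

4.60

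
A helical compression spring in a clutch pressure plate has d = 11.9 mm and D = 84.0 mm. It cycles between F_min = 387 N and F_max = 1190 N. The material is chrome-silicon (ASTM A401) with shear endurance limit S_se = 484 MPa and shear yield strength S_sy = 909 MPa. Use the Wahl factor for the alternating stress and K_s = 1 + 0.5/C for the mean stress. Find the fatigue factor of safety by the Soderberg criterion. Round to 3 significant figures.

C = D/d = 84.0/11.9 = 7.0588; K_W = (4C−1)/(4C−4)+0.615/C = 1.2109; K_s = 1+0.5/C = 1.0708
F_a = (F_max−F_min)/2 = 401.5 N; F_m = (F_max+F_min)/2 = 788.5 N
τ_a = K_W·8F_aD/(πd³) = 1.2109 × 50.964 = 61.713 MPa
τ_m = K_s·8F_mD/(πd³) = 1.0708 × 100.09 = 107.18 MPa
Soderberg: 1/n_f = τ_a/S_se + τ_m/S_sy = 61.713/484 + 107.18/909 = 0.12751 + 0.11791 = 0.24541
n_f = 1/0.24541 = 4.075

4.07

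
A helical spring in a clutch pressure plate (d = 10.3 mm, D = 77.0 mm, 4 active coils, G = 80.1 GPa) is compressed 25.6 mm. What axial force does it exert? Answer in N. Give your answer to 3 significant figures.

k = Gd⁴/(8D³N_a) = (80.1×10³)(10.3⁴)/(8·77.0³·4) = 61.711 N/mm
F = k·δ = 61.711 × 25.6 = 1579.8 N

1580 N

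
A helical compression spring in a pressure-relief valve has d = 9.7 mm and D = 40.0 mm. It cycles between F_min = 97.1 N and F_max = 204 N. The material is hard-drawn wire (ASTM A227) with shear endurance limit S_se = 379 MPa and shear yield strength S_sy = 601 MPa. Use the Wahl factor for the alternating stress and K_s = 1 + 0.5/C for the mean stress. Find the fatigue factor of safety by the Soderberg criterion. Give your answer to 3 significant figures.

18.8

C = D/d = 40.0/9.7 = 4.1237; K_W = (4C−1)/(4C−4)+0.615/C = 1.3892; K_s = 1+0.5/C = 1.1213
F_a = (F_max−F_min)/2 = 53.45 N; F_m = (F_max+F_min)/2 = 150.55 N
τ_a = K_W·8F_aD/(πd³) = 1.3892 × 5.9653 = 8.2872 MPa
τ_m = K_s·8F_mD/(πd³) = 1.1213 × 16.802 = 18.839 MPa
Soderberg: 1/n_f = τ_a/S_se + τ_m/S_sy = 8.2872/379 + 18.839/601 = 0.02187 + 0.03135 = 0.053213
n_f = 1/0.053213 = 18.79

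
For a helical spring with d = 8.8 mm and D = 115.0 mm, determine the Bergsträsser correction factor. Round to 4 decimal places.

1.1015

C = D/d = 115.0/8.8 = 13.0682
K_B = (4C+2)/(4C−3) = 54.273/49.273 = 1.1015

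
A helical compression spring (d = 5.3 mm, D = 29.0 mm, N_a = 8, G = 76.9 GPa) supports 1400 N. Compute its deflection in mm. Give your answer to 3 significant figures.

36.0 mm

k = Gd⁴/(8D³N_a) = (76.9×10³)(5.3⁴)/(8·29.0³·8) = 38.874 N/mm
δ = F/k = 1400 / 38.874 = 36.014 mm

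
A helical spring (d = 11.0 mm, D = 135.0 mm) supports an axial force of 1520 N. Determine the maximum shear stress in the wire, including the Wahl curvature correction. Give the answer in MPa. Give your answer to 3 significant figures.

438 MPa

Spring index C = D/d = 135.0/11.0 = 12.2727
K_W = (4C−1)/(4C−4) + 0.615/C = 48.091/45.091 + 0.0501 = 1.1166
τ₀ = 8FD/(πd³) = 8·1520·135.0/(π·11.0³) = 1.6416e+06/4181.5 = 392.59 MPa
τ_max = K·τ₀ = 1.1166 × 392.59 = 438.38 MPa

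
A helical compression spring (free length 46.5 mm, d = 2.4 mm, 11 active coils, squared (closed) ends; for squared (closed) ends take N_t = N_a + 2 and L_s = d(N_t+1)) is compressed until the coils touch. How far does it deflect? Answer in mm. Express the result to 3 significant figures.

N_t = 13; L_s = 2.4·14 = 33.6 mm
δ_solid = L₀ − L_s = 46.5 − 33.6 = 12.9 mm

12.9 mm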